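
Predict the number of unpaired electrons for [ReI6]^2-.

Summing ligand charges against the −2 overall charge gives an oxidation state of +4 for rhenium.
Re sits in group 7, so the d-electron count is 7 − 4 = 3.
In an octahedral field the d³ configuration is t₂g³e_g⁰ (only one arrangement possible), giving 3 unpaired electrons.

3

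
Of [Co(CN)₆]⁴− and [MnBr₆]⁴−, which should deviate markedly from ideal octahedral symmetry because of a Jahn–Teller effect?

[Co(CN)₆]⁴−

[Co(CN)₆]⁴−: Summing ligand charges against the −4 overall charge gives an oxidation state of +2 for cobalt. Co sits in group 9, so the d-electron count is 9 − 2 = 7. Cyanide is a strong-field ligand (high in the spectrochemical series) for a first-row metal, so the complex is low-spin. The t₂g⁶e_g¹ (low-spin) configuration has an unevenly filled e_g set; the Jahn–Teller theorem predicts a tetragonal distortion (typically axial elongation) to lift the degeneracy.
[MnBr₆]⁴−: Ligand charges: each bromide is −1. With an overall charge of −4 the manganese centre must be in the +2 oxidation state. Manganese is a group-7 element; Mn(II) is therefore d⁵. Bromide is a weak-field ligand for a first-row metal, so the complex is high-spin. The d⁵ configuration leaves the e_g set evenly filled (or empty) — no strong Jahn–Teller driving force.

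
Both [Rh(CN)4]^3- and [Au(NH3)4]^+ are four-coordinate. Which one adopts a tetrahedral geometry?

For [Rh(CN)4]^3-: Ligand charges: each cyanide is −1. With an overall charge of −3 the rhodium centre must be in the +1 oxidation state. Rh sits in group 9, so the d-electron count is 9 − 1 = 8. A 4d d⁸ ion has a large crystal-field splitting; square planar leaves the high-energy d_{x²−y²} orbital empty and maximises CFSE. → square planar.
For [Au(NH3)4]^+: Ligand charges: ammonia is neutral. With an overall charge of +1 the gold centre must be in the +1 oxidation state. Gold is a group-11 element; Au(I) is therefore d¹⁰. A d¹⁰ ion has no crystal-field stabilisation preference between square planar and tetrahedral, so four ligands adopt the sterically favoured tetrahedral geometry. → tetrahedral.

[Au(NH3)4]^+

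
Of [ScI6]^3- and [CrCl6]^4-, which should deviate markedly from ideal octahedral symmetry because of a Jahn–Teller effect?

[ScI6]^3-: Each iodide is −1; balancing the −3 overall charge requires Sc(III). Group 3 minus oxidation state 3 gives a d⁰ configuration. The d⁰ configuration leaves the e_g set evenly filled (or empty) — no strong Jahn–Teller driving force.
[CrCl6]^4-: Ligand charges: each chloride is −1. With an overall charge of −4 the chromium centre must be in the +2 oxidation state. Chromium is a group-6 element; Cr(II) is therefore d⁴. Chloride is a weak-field ligand for a first-row metal, so the complex is high-spin. The t₂g³e_g¹ (high-spin) configuration has an unevenly filled e_g set; the Jahn–Teller theorem predicts a tetragonal distortion (typically axial elongation) to lift the degeneracy.

[CrCl6]^4-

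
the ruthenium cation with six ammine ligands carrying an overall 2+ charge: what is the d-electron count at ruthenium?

Ligand charges: ammonia is neutral. With an overall charge of +2 the ruthenium centre must be in the +2 oxidation state.
Ruthenium is a group-8 element; Ru(II) is therefore d⁶.

d6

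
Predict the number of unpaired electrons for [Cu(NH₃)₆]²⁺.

Ligand charges: ammonia is neutral. With an overall charge of +2 the copper centre must be in the +2 oxidation state.
Group 11 minus oxidation state 2 gives a d⁹ configuration.
In an octahedral field the d⁹ configuration is t₂g⁶e_g³ (only one arrangement possible), giving 1 unpaired electron.

1 unpaired electron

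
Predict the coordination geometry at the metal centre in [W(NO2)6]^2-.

octahedral

Ligand charges: each nitro (N-bound nitrite) is −1. With an overall charge of −2 the tungsten centre must be in the +4 oxidation state.
W sits in group 6, so the d-electron count is 6 − 4 = 2.
With 6 monodentate ligands the coordination number is 6.
Six donors around a single metal centre give an octahedral coordination sphere.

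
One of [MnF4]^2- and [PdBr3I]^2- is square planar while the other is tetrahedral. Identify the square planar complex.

For [MnF4]^2-: Each fluoride is −1; balancing the −2 overall charge requires Mn(II). Group 7 minus oxidation state 2 gives a d⁵ configuration. A high-spin d⁵ ion has zero CFSE in either geometry, so four ligands adopt the sterically favoured tetrahedral geometry. → tetrahedral.
For [PdBr3I]^2-: Summing ligand charges against the −2 overall charge gives an oxidation state of +2 for palladium. Group 10 minus oxidation state 2 gives a d⁸ configuration. A 4d d⁸ ion has a large crystal-field splitting; square planar leaves the high-energy d_{x²−y²} orbital empty and maximises CFSE. → square planar.

[PdBr3I]^2-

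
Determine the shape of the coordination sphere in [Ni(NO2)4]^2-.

Each nitro (N-bound nitrite) is −1; balancing the −2 overall charge requires Ni(II).
Ni sits in group 10, so the d-electron count is 10 − 2 = 8.
With 4 monodentate ligands the coordination number is 4.
Nitro (N-bound nitrite) is a strong-field ligand (high in the spectrochemical series).
A 3d d⁸ ion with strong-field ligands gains enough CFSE to favour square planar over tetrahedral.

square planar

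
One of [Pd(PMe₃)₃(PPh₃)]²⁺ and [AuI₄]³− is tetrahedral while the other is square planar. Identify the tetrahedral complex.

For [Pd(PMe₃)₃(PPh₃)]²⁺: Trimethylphosphine is neutral; triphenylphosphine is neutral; balancing the +2 overall charge requires Pd(II). Group 10 minus oxidation state 2 gives a d⁸ configuration. A 4d d⁸ ion has a large crystal-field splitting; square planar leaves the high-energy d_{x²−y²} orbital empty and maximises CFSE. → square planar.
For [AuI₄]³−: Ligand charges: each iodide is −1. With an overall charge of −3 the gold centre must be in the +1 oxidation state. Gold is a group-11 element; Au(I) is therefore d¹⁰. A d¹⁰ ion has no crystal-field stabilisation preference between square planar and tetrahedral, so four ligands adopt the sterically favoured tetrahedral geometry. → tetrahedral.

[AuI₄]³−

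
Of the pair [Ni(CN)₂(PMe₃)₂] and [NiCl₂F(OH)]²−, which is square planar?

For [Ni(CN)₂(PMe₃)₂]: Summing ligand charges against the 0 overall charge gives an oxidation state of +2 for nickel. Nickel is a group-10 element; Ni(II) is therefore d⁸. Cyanide and trimethylphosphine are strong-field ligands (high in the spectrochemical series). A 3d d⁸ ion with strong-field ligands gains enough CFSE to favour square planar over tetrahedral. → square planar.
For [NiCl₂F(OH)]²−: Summing ligand charges against the −2 overall charge gives an oxidation state of +2 for nickel. Group 10 minus oxidation state 2 gives a d⁸ configuration. Chloride, fluoride, and hydroxide are weak-field ligands. With weak-field ligands the CFSE gain from square planar is small, so a 3d d⁸ ion takes the sterically preferred tetrahedral geometry. → tetrahedral.

[Ni(CN)₂(PMe₃)₂]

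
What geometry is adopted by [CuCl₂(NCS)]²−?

trigonal planar

Each chloride is −1; each isothiocyanate is −1; balancing the −2 overall charge requires Cu(I).
Group 11 minus oxidation state 1 gives a d¹⁰ configuration.
With 3 monodentate ligands the coordination number is 3.
Three ligands around a d¹⁰ centre minimise repulsion in a trigonal-planar arrangement.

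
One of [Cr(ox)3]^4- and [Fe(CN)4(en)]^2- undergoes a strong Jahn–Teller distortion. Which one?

[Cr(ox)3]^4-

[Cr(ox)3]^4-: Ligand charges: each oxalate is −2. With an overall charge of −4 the chromium centre must be in the +2 oxidation state. Group 6 minus oxidation state 2 gives a d⁴ configuration. Oxalate is a weak-field ligand for a first-row metal, so the complex is high-spin. The t₂g³e_g¹ (high-spin) configuration has an unevenly filled e_g set; the Jahn–Teller theorem predicts a tetragonal distortion (typically axial elongation) to lift the degeneracy.
[Fe(CN)4(en)]^2-: Each cyanide is −1; ethylenediamine is neutral; balancing the −2 overall charge requires Fe(II). Iron is a group-8 element; Fe(II) is therefore d⁶. Cyanide is a strong-field ligand (high in the spectrochemical series) for a first-row metal, so the complex is low-spin. The d⁶ configuration leaves the e_g set evenly filled (or empty) — no strong Jahn–Teller driving force.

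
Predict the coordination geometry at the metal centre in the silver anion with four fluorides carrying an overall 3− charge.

Ligand charges: each fluoride is −1. With an overall charge of −3 the silver centre must be in the +1 oxidation state.
Silver is a group-11 element; Ag(I) is therefore d¹⁰.
Coordination number: 4.
A d¹⁰ ion has no crystal-field stabilisation preference between square planar and tetrahedral, so four ligands adopt the sterically favoured tetrahedral geometry.

tetrahedral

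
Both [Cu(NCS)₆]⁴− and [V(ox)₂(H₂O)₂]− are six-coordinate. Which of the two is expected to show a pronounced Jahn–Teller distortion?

[Cu(NCS)₆]⁴−: Each isothiocyanate is −1; balancing the −4 overall charge requires Cu(II). Group 11 minus oxidation state 2 gives a d⁹ configuration. The t₂g⁶e_g³ configuration has an unevenly filled e_g set; the Jahn–Teller theorem predicts a tetragonal distortion (typically axial elongation) to lift the degeneracy.
[V(ox)₂(H₂O)₂]−: Ligand charges: each oxalate is −2; water is neutral. With an overall charge of −1 the vanadium centre must be in the +3 oxidation state. V sits in group 5, so the d-electron count is 5 − 3 = 2. The d² configuration leaves the e_g set evenly filled (or empty) — no strong Jahn–Teller driving force.

[Cu(NCS)₆]⁴−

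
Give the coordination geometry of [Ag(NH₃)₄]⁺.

Ammonia is neutral; balancing the +1 overall charge requires Ag(I).
Silver is a group-11 element; Ag(I) is therefore d¹⁰.
With 4 monodentate ligands the coordination number is 4.
A d¹⁰ ion has no crystal-field stabilisation preference between square planar and tetrahedral, so four ligands adopt the sterically favoured tetrahedral geometry.

tetrahedral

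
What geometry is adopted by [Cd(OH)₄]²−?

Each hydroxide is −1; balancing the −2 overall charge requires Cd(II).
Cadmium is a group-12 element; Cd(II) is therefore d¹⁰.
With 4 monodentate ligands the coordination number is 4.
A d¹⁰ ion has no crystal-field stabilisation preference between square planar and tetrahedral, so four ligands adopt the sterically favoured tetrahedral geometry.

tetrahedral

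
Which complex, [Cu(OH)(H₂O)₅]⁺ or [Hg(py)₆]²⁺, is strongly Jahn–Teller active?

[Cu(OH)(H₂O)₅]⁺: Summing ligand charges against the +1 overall charge gives an oxidation state of +2 for copper. Cu sits in group 11, so the d-electron count is 11 − 2 = 9. The t₂g⁶e_g³ configuration has an unevenly filled e_g set; the Jahn–Teller theorem predicts a tetragonal distortion (typically axial elongation) to lift the degeneracy.
[Hg(py)₆]²⁺: Pyridine is neutral; balancing the +2 overall charge requires Hg(II). Mercury is a group-12 element; Hg(II) is therefore d¹⁰. The d¹⁰ configuration leaves the e_g set evenly filled (or empty) — no strong Jahn–Teller driving force.

[Cu(OH)(H₂O)₅]⁺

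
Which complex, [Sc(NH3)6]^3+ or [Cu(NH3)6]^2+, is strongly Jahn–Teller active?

[Cu(NH3)6]^2+

[Sc(NH3)6]^3+: Ligand charges: ammonia is neutral. With an overall charge of +3 the scandium centre must be in the +3 oxidation state. Scandium is a group-3 element; Sc(III) is therefore d⁰. The d⁰ configuration leaves the e_g set evenly filled (or empty) — no strong Jahn–Teller driving force.
[Cu(NH3)6]^2+: Ligand charges: ammonia is neutral. With an overall charge of +2 the copper centre must be in the +2 oxidation state. Copper is a group-11 element; Cu(II) is therefore d⁹. The t₂g⁶e_g³ configuration has an unevenly filled e_g set; the Jahn–Teller theorem predicts a tetragonal distortion (typically axial elongation) to lift the degeneracy.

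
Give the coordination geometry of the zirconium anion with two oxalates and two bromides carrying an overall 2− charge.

Each oxalate is −2; each bromide is −1; balancing the −2 overall charge requires Zr(IV).
Zr sits in group 4, so the d-electron count is 4 − 4 = 0.
Counting donor atoms: 2×oxalate (bidentate) → 4 donors; 2×bromide (monodentate) → 2 donors. Coordination number = 6.
Six donors around a single metal centre give an octahedral coordination sphere.

octahedral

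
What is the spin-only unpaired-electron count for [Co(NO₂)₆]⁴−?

1

Ligand charges: each nitro (N-bound nitrite) is −1. With an overall charge of −4 the cobalt centre must be in the +2 oxidation state.
Co sits in group 9, so the d-electron count is 9 − 2 = 7.
The spin state decides the count: Nitro (N-bound nitrite) is a strong-field ligand (high in the spectrochemical series) for a first-row metal, so the complex is low-spin.
An octahedral low-spin d⁷ ion is t₂g⁶e_g¹, giving 1 unpaired electron.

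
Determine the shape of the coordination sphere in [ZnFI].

linear

Summing ligand charges against the 0 overall charge gives an oxidation state of +2 for zinc.
Group 12 minus oxidation state 2 gives a d¹⁰ configuration.
With 2 monodentate ligands the coordination number is 2.
A d¹⁰ ion with only two ligands adopts a linear arrangement (sp hybridisation; no CFSE preference).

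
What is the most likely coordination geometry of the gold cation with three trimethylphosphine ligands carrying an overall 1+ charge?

Trimethylphosphine is neutral; balancing the +1 overall charge requires Au(I).
Gold is a group-11 element; Au(I) is therefore d¹⁰.
Coordination number: 3.
Three ligands around a d¹⁰ centre minimise repulsion in a trigonal-planar arrangement.

trigonal planar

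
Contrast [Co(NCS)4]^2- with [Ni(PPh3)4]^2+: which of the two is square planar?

For [Co(NCS)4]^2-: Summing ligand charges against the −2 overall charge gives an oxidation state of +2 for cobalt. Group 9 minus oxidation state 2 gives a d⁷ configuration. For a high-spin 3d d⁷ ion with weak-field ligands the small Δₜ gives little square-planar CFSE advantage, so four ligands adopt the sterically favoured tetrahedral geometry. → tetrahedral.
For [Ni(PPh3)4]^2+: Triphenylphosphine is neutral; balancing the +2 overall charge requires Ni(II). Ni sits in group 10, so the d-electron count is 10 − 2 = 8. Triphenylphosphine is a strong-field ligand (high in the spectrochemical series). A 3d d⁸ ion with strong-field ligands gains enough CFSE to favour square planar over tetrahedral. → square planar.

[Ni(PPh3)4]^2+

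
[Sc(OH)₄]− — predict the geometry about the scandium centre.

Each hydroxide is −1; balancing the −1 overall charge requires Sc(III).
Scandium is a group-3 element; Sc(III) is therefore d⁰.
Coordination number: 4.
A d⁰ ion has no crystal-field stabilisation preference between square planar and tetrahedral, so four ligands adopt the sterically favoured tetrahedral geometry.

tetrahedral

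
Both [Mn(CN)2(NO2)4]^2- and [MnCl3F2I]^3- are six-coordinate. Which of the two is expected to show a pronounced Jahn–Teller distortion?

[Mn(CN)2(NO2)4]^2-: Ligand charges: each cyanide is −1; each nitro (N-bound nitrite) is −1. With an overall charge of −2 the manganese centre must be in the +4 oxidation state. Group 7 minus oxidation state 4 gives a d³ configuration. The d³ configuration leaves the e_g set evenly filled (or empty) — no strong Jahn–Teller driving force.
[MnCl3F2I]^3-: Summing ligand charges against the −3 overall charge gives an oxidation state of +3 for manganese. Group 7 minus oxidation state 3 gives a d⁴ configuration. Chloride, fluoride, and iodide are weak-field ligands for a first-row metal, so the complex is high-spin. The t₂g³e_g¹ (high-spin) configuration has an unevenly filled e_g set; the Jahn–Teller theorem predicts a tetragonal distortion (typically axial elongation) to lift the degeneracy.

[MnCl3F2I]^3-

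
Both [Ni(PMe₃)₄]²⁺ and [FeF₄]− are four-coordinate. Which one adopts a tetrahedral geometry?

For [Ni(PMe₃)₄]²⁺: Ligand charges: trimethylphosphine is neutral. With an overall charge of +2 the nickel centre must be in the +2 oxidation state. Nickel is a group-10 element; Ni(II) is therefore d⁸. Trimethylphosphine is a strong-field ligand (high in the spectrochemical series). A 3d d⁸ ion with strong-field ligands gains enough CFSE to favour square planar over tetrahedral. → square planar.
For [FeF₄]−: Summing ligand charges against the −1 overall charge gives an oxidation state of +3 for iron. Fe sits in group 8, so the d-electron count is 8 − 3 = 5. A high-spin d⁵ ion has zero CFSE in either geometry, so four ligands adopt the sterically favoured tetrahedral geometry. → tetrahedral.

[FeF₄]−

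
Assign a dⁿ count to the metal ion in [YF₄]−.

d⁰

Summing ligand charges against the −1 overall charge gives an oxidation state of +3 for yttrium.
Yttrium is a group-3 element; Y(III) is therefore d⁰.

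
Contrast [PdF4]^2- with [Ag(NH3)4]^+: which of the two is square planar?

For [PdF4]^2-: Summing ligand charges against the −2 overall charge gives an oxidation state of +2 for palladium. Palladium is a group-10 element; Pd(II) is therefore d⁸. A 4d d⁸ ion has a large crystal-field splitting; square planar leaves the high-energy d_{x²−y²} orbital empty and maximises CFSE. → square planar.
For [Ag(NH3)4]^+: Summing ligand charges against the +1 overall charge gives an oxidation state of +1 for silver. Silver is a group-11 element; Ag(I) is therefore d¹⁰. A d¹⁰ ion has no crystal-field stabilisation preference between square planar and tetrahedral, so four ligands adopt the sterically favoured tetrahedral geometry. → tetrahedral.

[PdF4]^2-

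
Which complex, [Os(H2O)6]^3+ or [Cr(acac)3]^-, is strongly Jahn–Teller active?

[Cr(acac)3]^-

[Os(H2O)6]^3+: Water is neutral; balancing the +3 overall charge requires Os(III). Os sits in group 8, so the d-electron count is 8 − 3 = 5. A 5d ion has a large Δₒ and is invariably low-spin. The d⁵ configuration leaves the e_g set evenly filled (or empty) — no strong Jahn–Teller driving force.
[Cr(acac)3]^-: Ligand charges: each acetylacetonate is −1. With an overall charge of −1 the chromium centre must be in the +2 oxidation state. Chromium is a group-6 element; Cr(II) is therefore d⁴. Acetylacetonate is a weak-field ligand for a first-row metal, so the complex is high-spin. The t₂g³e_g¹ (high-spin) configuration has an unevenly filled e_g set; the Jahn–Teller theorem predicts a tetragonal distortion (typically axial elongation) to lift the degeneracy.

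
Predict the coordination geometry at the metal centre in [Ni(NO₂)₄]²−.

Ligand charges: each nitro (N-bound nitrite) is −1. With an overall charge of −2 the nickel centre must be in the +2 oxidation state.
Group 10 minus oxidation state 2 gives a d⁸ configuration.
With 4 monodentate ligands the coordination number is 4.
Nitro (N-bound nitrite) is a strong-field ligand (high in the spectrochemical series).
A 3d d⁸ ion with strong-field ligands gains enough CFSE to favour square planar over tetrahedral.

square planar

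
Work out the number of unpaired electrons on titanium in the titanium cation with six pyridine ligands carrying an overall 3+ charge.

1

Summing ligand charges against the +3 overall charge gives an oxidation state of +3 for titanium.
Group 4 minus oxidation state 3 gives a d¹ configuration.
In an octahedral field the d¹ configuration is t₂g¹e_g⁰ (only one arrangement possible), giving 1 unpaired electron.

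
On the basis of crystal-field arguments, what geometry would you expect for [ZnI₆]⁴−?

octahedral

Ligand charges: each iodide is −1. With an overall charge of −4 the zinc centre must be in the +2 oxidation state.
Group 12 minus oxidation state 2 gives a d¹⁰ configuration.
With 6 monodentate ligands the coordination number is 6.
Six donors around a single metal centre give an octahedral coordination sphere.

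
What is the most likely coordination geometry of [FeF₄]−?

tetrahedral

Summing ligand charges against the −1 overall charge gives an oxidation state of +3 for iron.
Group 8 minus oxidation state 3 gives a d⁵ configuration.
Coordination number: 4.
Fluoride is a weak-field ligand.
A high-spin d⁵ ion has zero CFSE in either geometry, so four ligands adopt the sterically favoured tetrahedral geometry.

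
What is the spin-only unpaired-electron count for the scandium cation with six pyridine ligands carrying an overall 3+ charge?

Pyridine is neutral; balancing the +3 overall charge requires Sc(III).
Sc sits in group 3, so the d-electron count is 3 − 3 = 0.
In an octahedral field the d⁰ configuration is t₂g⁰e_g⁰, giving 0 unpaired electrons.

0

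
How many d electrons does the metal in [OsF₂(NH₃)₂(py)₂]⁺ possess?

d⁵

Each fluoride is −1; ammonia is neutral; pyridine is neutral; balancing the +1 overall charge requires Os(III).
Os sits in group 8, so the d-electron count is 8 − 3 = 5.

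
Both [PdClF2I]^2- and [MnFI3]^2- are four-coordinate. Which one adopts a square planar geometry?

For [PdClF2I]^2-: Each chloride is −1; each fluoride is −1; each iodide is −1; balancing the −2 overall charge requires Pd(II). Palladium is a group-10 element; Pd(II) is therefore d⁸. A 4d d⁸ ion has a large crystal-field splitting; square planar leaves the high-energy d_{x²−y²} orbital empty and maximises CFSE. → square planar.
For [MnFI3]^2-: Each fluoride is −1; each iodide is −1; balancing the −2 overall charge requires Mn(II). Manganese is a group-7 element; Mn(II) is therefore d⁵. A high-spin d⁵ ion has zero CFSE in either geometry, so four ligands adopt the sterically favoured tetrahedral geometry. → tetrahedral.

[PdClF2I]^2-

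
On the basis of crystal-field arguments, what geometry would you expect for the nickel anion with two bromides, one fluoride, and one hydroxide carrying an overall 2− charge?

Ligand charges: each bromide is −1; each fluoride is −1; each hydroxide is −1. With an overall charge of −2 the nickel centre must be in the +2 oxidation state.
Ni sits in group 10, so the d-electron count is 10 − 2 = 8.
With 4 monodentate ligands the coordination number is 4.
Bromide, fluoride, and hydroxide are weak-field ligands.
With weak-field ligands the CFSE gain from square planar is small, so a 3d d⁸ ion takes the sterically preferred tetrahedral geometry.

tetrahedral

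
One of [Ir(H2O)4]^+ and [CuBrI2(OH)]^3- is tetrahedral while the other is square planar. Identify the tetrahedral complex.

[CuBrI2(OH)]^3-

For [Ir(H2O)4]^+: Water is neutral; balancing the +1 overall charge requires Ir(I). Group 9 minus oxidation state 1 gives a d⁸ configuration. A 5d d⁸ ion has a large crystal-field splitting; square planar leaves the high-energy d_{x²−y²} orbital empty and maximises CFSE. → square planar.
For [CuBrI2(OH)]^3-: Each bromide is −1; each iodide is −1; each hydroxide is −1; balancing the −3 overall charge requires Cu(I). Cu sits in group 11, so the d-electron count is 11 − 1 = 10. A d¹⁰ ion has no crystal-field stabilisation preference between square planar and tetrahedral, so four ligands adopt the sterically favoured tetrahedral geometry. → tetrahedral.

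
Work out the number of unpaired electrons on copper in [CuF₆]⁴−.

Ligand charges: each fluoride is −1. With an overall charge of −4 the copper centre must be in the +2 oxidation state.
Group 11 minus oxidation state 2 gives a d⁹ configuration.
In an octahedral field the d⁹ configuration is t₂g⁶e_g³ (only one arrangement possible), giving 1 unpaired electron.

1 unpaired electron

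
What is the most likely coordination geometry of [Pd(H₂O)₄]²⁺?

Water is neutral; balancing the +2 overall charge requires Pd(II).
Palladium is a group-10 element; Pd(II) is therefore d⁸.
With 4 monodentate ligands the coordination number is 4.
A 4d d⁸ ion has a large crystal-field splitting; square planar leaves the high-energy d_{x²−y²} orbital empty and maximises CFSE.

square planar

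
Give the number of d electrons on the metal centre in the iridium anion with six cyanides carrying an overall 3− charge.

d⁶

Ligand charges: each cyanide is −1. With an overall charge of −3 the iridium centre must be in the +3 oxidation state.
Group 9 minus oxidation state 3 gives a d⁶ configuration.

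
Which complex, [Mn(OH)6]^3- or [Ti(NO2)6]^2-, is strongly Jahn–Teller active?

[Mn(OH)6]^3-

[Mn(OH)6]^3-: Ligand charges: each hydroxide is −1. With an overall charge of −3 the manganese centre must be in the +3 oxidation state. Group 7 minus oxidation state 3 gives a d⁴ configuration. Hydroxide is a weak-field ligand for a first-row metal, so the complex is high-spin. The t₂g³e_g¹ (high-spin) configuration has an unevenly filled e_g set; the Jahn–Teller theorem predicts a tetragonal distortion (typically axial elongation) to lift the degeneracy.
[Ti(NO2)6]^2-: Summing ligand charges against the −2 overall charge gives an oxidation state of +4 for titanium. Titanium is a group-4 element; Ti(IV) is therefore d⁰. The d⁰ configuration leaves the e_g set evenly filled (or empty) — no strong Jahn–Teller driving force.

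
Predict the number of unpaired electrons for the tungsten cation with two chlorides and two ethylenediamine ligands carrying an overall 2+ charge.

2 unpaired electrons

Summing ligand charges against the +2 overall charge gives an oxidation state of +4 for tungsten.
Group 6 minus oxidation state 4 gives a d² configuration.
Counting donor atoms: 2×chloride (monodentate) → 2 donors; 2×ethylenediamine (bidentate) → 4 donors. Coordination number = 6.
In an octahedral field the d² configuration is t₂g²e_g⁰ (only one arrangement possible), giving 2 unpaired electrons.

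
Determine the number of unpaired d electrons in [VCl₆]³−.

Summing ligand charges against the −3 overall charge gives an oxidation state of +3 for vanadium.
Vanadium is a group-5 element; V(III) is therefore d².
In an octahedral field the d² configuration is t₂g²e_g⁰ (only one arrangement possible), giving 2 unpaired electrons.

2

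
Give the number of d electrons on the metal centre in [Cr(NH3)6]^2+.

d⁴

Ammonia is neutral; balancing the +2 overall charge requires Cr(II).
Group 6 minus oxidation state 2 gives a d⁴ configuration.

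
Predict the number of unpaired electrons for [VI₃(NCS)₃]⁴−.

3

Each iodide is −1; each isothiocyanate is −1; balancing the −4 overall charge requires V(II).
Vanadium is a group-5 element; V(II) is therefore d³.
In an octahedral field the d³ configuration is t₂g³e_g⁰ (only one arrangement possible), giving 3 unpaired electrons.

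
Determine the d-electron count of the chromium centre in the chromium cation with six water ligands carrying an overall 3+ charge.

d3

Summing ligand charges against the +3 overall charge gives an oxidation state of +3 for chromium.
Group 6 minus oxidation state 3 gives a d³ configuration.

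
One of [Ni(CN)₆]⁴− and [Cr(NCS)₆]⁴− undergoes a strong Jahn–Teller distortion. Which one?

[Ni(CN)₆]⁴−: Summing ligand charges against the −4 overall charge gives an oxidation state of +2 for nickel. Ni sits in group 10, so the d-electron count is 10 − 2 = 8. The d⁸ configuration leaves the e_g set evenly filled (or empty) — no strong Jahn–Teller driving force.
[Cr(NCS)₆]⁴−: Summing ligand charges against the −4 overall charge gives an oxidation state of +2 for chromium. Cr sits in group 6, so the d-electron count is 6 − 2 = 4. Isothiocyanate is a weak-field ligand for a first-row metal, so the complex is high-spin. The t₂g³e_g¹ (high-spin) configuration has an unevenly filled e_g set; the Jahn–Teller theorem predicts a tetragonal distortion (typically axial elongation) to lift the degeneracy.

[Cr(NCS)₆]⁴−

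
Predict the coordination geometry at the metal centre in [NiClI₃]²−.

Each chloride is −1; each iodide is −1; balancing the −2 overall charge requires Ni(II).
Nickel is a group-10 element; Ni(II) is therefore d⁸.
With 4 monodentate ligands the coordination number is 4.
Chloride and iodide are weak-field ligands.
With weak-field ligands the CFSE gain from square planar is small, so a 3d d⁸ ion takes the sterically preferred tetrahedral geometry.

tetrahedral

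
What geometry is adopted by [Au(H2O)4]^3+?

Summing ligand charges against the +3 overall charge gives an oxidation state of +3 for gold.
Group 11 minus oxidation state 3 gives a d⁸ configuration.
With 4 monodentate ligands the coordination number is 4.
A 5d d⁸ ion has a large crystal-field splitting; square planar leaves the high-energy d_{x²−y²} orbital empty and maximises CFSE.

square planar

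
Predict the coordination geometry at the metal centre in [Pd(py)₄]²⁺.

square planar

Ligand charges: pyridine is neutral. With an overall charge of +2 the palladium centre must be in the +2 oxidation state.
Pd sits in group 10, so the d-electron count is 10 − 2 = 8.
With 4 monodentate ligands the coordination number is 4.
A 4d d⁸ ion has a large crystal-field splitting; square planar leaves the high-energy d_{x²−y²} orbital empty and maximises CFSE.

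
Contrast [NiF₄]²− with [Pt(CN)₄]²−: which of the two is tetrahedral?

[NiF₄]²−

For [NiF₄]²−: Ligand charges: each fluoride is −1. With an overall charge of −2 the nickel centre must be in the +2 oxidation state. Group 10 minus oxidation state 2 gives a d⁸ configuration. Fluoride is a weak-field ligand. With weak-field ligands the CFSE gain from square planar is small, so a 3d d⁸ ion takes the sterically preferred tetrahedral geometry. → tetrahedral.
For [Pt(CN)₄]²−: Ligand charges: each cyanide is −1. With an overall charge of −2 the platinum centre must be in the +2 oxidation state. Group 10 minus oxidation state 2 gives a d⁸ configuration. A 5d d⁸ ion has a large crystal-field splitting; square planar leaves the high-energy d_{x²−y²} orbital empty and maximises CFSE. → square planar.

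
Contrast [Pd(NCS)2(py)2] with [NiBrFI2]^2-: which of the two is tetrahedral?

[NiBrFI2]^2-

For [Pd(NCS)2(py)2]: Ligand charges: each isothiocyanate is −1; pyridine is neutral. With an overall charge of 0 the palladium centre must be in the +2 oxidation state. Pd sits in group 10, so the d-electron count is 10 − 2 = 8. A 4d d⁸ ion has a large crystal-field splitting; square planar leaves the high-energy d_{x²−y²} orbital empty and maximises CFSE. → square planar.
For [NiBrFI2]^2-: Each bromide is −1; each fluoride is −1; each iodide is −1; balancing the −2 overall charge requires Ni(II). Nickel is a group-10 element; Ni(II) is therefore d⁸. Bromide, fluoride, and iodide are weak-field ligands. With weak-field ligands the CFSE gain from square planar is small, so a 3d d⁸ ion takes the sterically preferred tetrahedral geometry. → tetrahedral.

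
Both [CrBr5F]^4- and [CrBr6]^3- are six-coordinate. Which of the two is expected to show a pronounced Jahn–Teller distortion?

[CrBr5F]^4-

[CrBr5F]^4-: Each bromide is −1; each fluoride is −1; balancing the −4 overall charge requires Cr(II). Cr sits in group 6, so the d-electron count is 6 − 2 = 4. Bromide and fluoride are weak-field ligands for a first-row metal, so the complex is high-spin. The t₂g³e_g¹ (high-spin) configuration has an unevenly filled e_g set; the Jahn–Teller theorem predicts a tetragonal distortion (typically axial elongation) to lift the degeneracy.
[CrBr6]^3-: Each bromide is −1; balancing the −3 overall charge requires Cr(III). Cr sits in group 6, so the d-electron count is 6 − 3 = 3. The d³ configuration leaves the e_g set evenly filled (or empty) — no strong Jahn–Teller driving force.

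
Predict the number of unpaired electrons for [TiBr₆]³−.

1 unpaired electron

Each bromide is −1; balancing the −3 overall charge requires Ti(III).
Titanium is a group-4 element; Ti(III) is therefore d¹.
In an octahedral field the d¹ configuration is t₂g¹e_g⁰ (only one arrangement possible), giving 1 unpaired electron.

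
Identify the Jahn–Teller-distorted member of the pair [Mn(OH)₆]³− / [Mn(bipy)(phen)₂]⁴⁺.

[Mn(OH)₆]³−

[Mn(OH)₆]³−: Ligand charges: each hydroxide is −1. With an overall charge of −3 the manganese centre must be in the +3 oxidation state. Group 7 minus oxidation state 3 gives a d⁴ configuration. Hydroxide is a weak-field ligand for a first-row metal, so the complex is high-spin. The t₂g³e_g¹ (high-spin) configuration has an unevenly filled e_g set; the Jahn–Teller theorem predicts a tetragonal distortion (typically axial elongation) to lift the degeneracy.
[Mn(bipy)(phen)₂]⁴⁺: Ligand charges: 2,2′-bipyridine is neutral; 1,10-phenanthroline is neutral. With an overall charge of +4 the manganese centre must be in the +4 oxidation state. Mn sits in group 7, so the d-electron count is 7 − 4 = 3. The d³ configuration leaves the e_g set evenly filled (or empty) — no strong Jahn–Teller driving force.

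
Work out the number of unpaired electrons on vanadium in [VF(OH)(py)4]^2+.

Each fluoride is −1; each hydroxide is −1; pyridine is neutral; balancing the +2 overall charge requires V(IV).
Vanadium is a group-5 element; V(IV) is therefore d¹.
In an octahedral field the d¹ configuration is t₂g¹e_g⁰ (only one arrangement possible), giving 1 unpaired electron.

1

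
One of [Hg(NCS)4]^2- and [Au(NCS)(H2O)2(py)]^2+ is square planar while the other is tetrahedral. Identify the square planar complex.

[Au(NCS)(H2O)2(py)]^2+

For [Hg(NCS)4]^2-: Ligand charges: each isothiocyanate is −1. With an overall charge of −2 the mercury centre must be in the +2 oxidation state. Group 12 minus oxidation state 2 gives a d¹⁰ configuration. A d¹⁰ ion has no crystal-field stabilisation preference between square planar and tetrahedral, so four ligands adopt the sterically favoured tetrahedral geometry. → tetrahedral.
For [Au(NCS)(H2O)2(py)]^2+: Summing ligand charges against the +2 overall charge gives an oxidation state of +3 for gold. Au sits in group 11, so the d-electron count is 11 − 3 = 8. A 5d d⁸ ion has a large crystal-field splitting; square planar leaves the high-energy d_{x²−y²} orbital empty and maximises CFSE. → square planar.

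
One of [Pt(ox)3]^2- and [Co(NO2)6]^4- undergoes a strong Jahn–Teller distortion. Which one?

[Pt(ox)3]^2-: Each oxalate is −2; balancing the −2 overall charge requires Pt(IV). Pt sits in group 10, so the d-electron count is 10 − 4 = 6. A 5d ion has a large Δₒ and is invariably low-spin. The d⁶ configuration leaves the e_g set evenly filled (or empty) — no strong Jahn–Teller driving force.
[Co(NO2)6]^4-: Summing ligand charges against the −4 overall charge gives an oxidation state of +2 for cobalt. Cobalt is a group-9 element; Co(II) is therefore d⁷. Nitro (N-bound nitrite) is a strong-field ligand (high in the spectrochemical series) for a first-row metal, so the complex is low-spin. The t₂g⁶e_g¹ (low-spin) configuration has an unevenly filled e_g set; the Jahn–Teller theorem predicts a tetragonal distortion (typically axial elongation) to lift the degeneracy.

[Co(NO2)6]^4-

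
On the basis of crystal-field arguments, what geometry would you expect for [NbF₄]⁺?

Ligand charges: each fluoride is −1. With an overall charge of +1 the niobium centre must be in the +5 oxidation state.
Group 5 minus oxidation state 5 gives a d⁰ configuration.
Coordination number: 4.
A d⁰ ion has no crystal-field stabilisation preference between square planar and tetrahedral, so four ligands adopt the sterically favoured tetrahedral geometry.

tetrahedral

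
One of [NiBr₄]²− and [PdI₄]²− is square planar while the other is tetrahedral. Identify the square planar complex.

For [NiBr₄]²−: Each bromide is −1; balancing the −2 overall charge requires Ni(II). Ni sits in group 10, so the d-electron count is 10 − 2 = 8. Bromide is a weak-field ligand. With weak-field ligands the CFSE gain from square planar is small, so a 3d d⁸ ion takes the sterically preferred tetrahedral geometry. → tetrahedral.
For [PdI₄]²−: Summing ligand charges against the −2 overall charge gives an oxidation state of +2 for palladium. Pd sits in group 10, so the d-electron count is 10 − 2 = 8. A 4d d⁸ ion has a large crystal-field splitting; square planar leaves the high-energy d_{x²−y²} orbital empty and maximises CFSE. → square planar.

[PdI₄]²−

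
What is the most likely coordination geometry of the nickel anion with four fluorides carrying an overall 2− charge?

tetrahedral

Summing ligand charges against the −2 overall charge gives an oxidation state of +2 for nickel.
Nickel is a group-10 element; Ni(II) is therefore d⁸.
Coordination number: 4.
Fluoride is a weak-field ligand.
With weak-field ligands the CFSE gain from square planar is small, so a 3d d⁸ ion takes the sterically preferred tetrahedral geometry.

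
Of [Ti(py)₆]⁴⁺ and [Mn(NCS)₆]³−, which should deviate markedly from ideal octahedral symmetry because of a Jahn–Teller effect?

[Ti(py)₆]⁴⁺: Summing ligand charges against the +4 overall charge gives an oxidation state of +4 for titanium. Group 4 minus oxidation state 4 gives a d⁰ configuration. The d⁰ configuration leaves the e_g set evenly filled (or empty) — no strong Jahn–Teller driving force.
[Mn(NCS)₆]³−: Ligand charges: each isothiocyanate is −1. With an overall charge of −3 the manganese centre must be in the +3 oxidation state. Mn sits in group 7, so the d-electron count is 7 − 3 = 4. Isothiocyanate is a weak-field ligand for a first-row metal, so the complex is high-spin. The t₂g³e_g¹ (high-spin) configuration has an unevenly filled e_g set; the Jahn–Teller theorem predicts a tetragonal distortion (typically axial elongation) to lift the degeneracy.

[Mn(NCS)₆]³−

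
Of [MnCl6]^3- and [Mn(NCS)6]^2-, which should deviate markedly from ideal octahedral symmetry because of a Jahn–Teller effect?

[MnCl6]^3-: Each chloride is −1; balancing the −3 overall charge requires Mn(III). Manganese is a group-7 element; Mn(III) is therefore d⁴. Chloride is a weak-field ligand for a first-row metal, so the complex is high-spin. The t₂g³e_g¹ (high-spin) configuration has an unevenly filled e_g set; the Jahn–Teller theorem predicts a tetragonal distortion (typically axial elongation) to lift the degeneracy.
[Mn(NCS)6]^2-: Each isothiocyanate is −1; balancing the −2 overall charge requires Mn(IV). Group 7 minus oxidation state 4 gives a d³ configuration. The d³ configuration leaves the e_g set evenly filled (or empty) — no strong Jahn–Teller driving force.

[MnCl6]^3-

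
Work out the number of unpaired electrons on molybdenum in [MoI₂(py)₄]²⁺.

2

Ligand charges: each iodide is −1; pyridine is neutral. With an overall charge of +2 the molybdenum centre must be in the +4 oxidation state.
Group 6 minus oxidation state 4 gives a d² configuration.
In an octahedral field the d² configuration is t₂g²e_g⁰ (only one arrangement possible), giving 2 unpaired electrons.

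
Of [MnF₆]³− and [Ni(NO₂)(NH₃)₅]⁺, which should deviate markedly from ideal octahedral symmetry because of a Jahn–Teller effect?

[MnF₆]³−: Summing ligand charges against the −3 overall charge gives an oxidation state of +3 for manganese. Group 7 minus oxidation state 3 gives a d⁴ configuration. Fluoride is a weak-field ligand for a first-row metal, so the complex is high-spin. The t₂g³e_g¹ (high-spin) configuration has an unevenly filled e_g set; the Jahn–Teller theorem predicts a tetragonal distortion (typically axial elongation) to lift the degeneracy.
[Ni(NO₂)(NH₃)₅]⁺: Summing ligand charges against the +1 overall charge gives an oxidation state of +2 for nickel. Ni sits in group 10, so the d-electron count is 10 − 2 = 8. The d⁸ configuration leaves the e_g set evenly filled (or empty) — no strong Jahn–Teller driving force.

[MnF₆]³−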